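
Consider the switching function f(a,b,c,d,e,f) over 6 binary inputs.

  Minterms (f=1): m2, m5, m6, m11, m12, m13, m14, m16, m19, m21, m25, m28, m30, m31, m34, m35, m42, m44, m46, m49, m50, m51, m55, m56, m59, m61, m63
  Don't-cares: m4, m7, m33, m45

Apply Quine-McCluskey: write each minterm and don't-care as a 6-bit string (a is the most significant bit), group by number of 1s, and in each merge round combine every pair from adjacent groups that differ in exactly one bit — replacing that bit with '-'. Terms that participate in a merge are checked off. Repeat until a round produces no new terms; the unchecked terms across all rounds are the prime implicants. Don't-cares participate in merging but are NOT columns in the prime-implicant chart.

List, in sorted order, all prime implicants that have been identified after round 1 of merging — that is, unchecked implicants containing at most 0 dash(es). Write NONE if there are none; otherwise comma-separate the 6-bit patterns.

[col 0] 000010*, 000100*, 000101*, 000110*, 000111*, 001011, 001100*, 001101*, 001110*, 010000, 010011*, 010101*, 011001, 011100*, 011110*, 011111*, 100001*, 100010*, 100011*, 101010*, 101100*, 101101*, 101110*, 110001*, 110010*, 110011*, 110111*, 111000, 111011*, 111101*, 111111*
[col 1] -00010, -01100*, -01101*, -01110*, -10011, -11111, 0-0101, 0-1100*, 0-1110*, 00-100*, 00-101*, 00-110*, 000-10, 0001-0*, 0001-1*, 00010-*, 00011-*, 0011-0*, 00110-*, 0111-0*, 01111-, 1-0001*, 1-0010*, 1-0011*, 1-1101, 10-010, 1000-1*, 10001-*, 101-10, 1011-0*, 10110-*, 11-011*, 11-111*, 110-11*, 1100-1*, 11001-*, 111-11*, 1111-1
[col 2] -011-0, -0110-, 0-11-0, 00-1-0, 00-10-, 0001--, 1-00-1, 1-001-, 11--11
Prime implicants: -00010, -011-0, -0110-, -10011, -11111, 0-0101, 0-11-0, 00-1-0, 00-10-, 000-10, 0001--, 001011, 010000, 011001, 01111-, 1-00-1, 1-001-, 1-1101, 10-010, 101-10, 11--11, 111000, 1111-1

001011, 010000, 011001, 111000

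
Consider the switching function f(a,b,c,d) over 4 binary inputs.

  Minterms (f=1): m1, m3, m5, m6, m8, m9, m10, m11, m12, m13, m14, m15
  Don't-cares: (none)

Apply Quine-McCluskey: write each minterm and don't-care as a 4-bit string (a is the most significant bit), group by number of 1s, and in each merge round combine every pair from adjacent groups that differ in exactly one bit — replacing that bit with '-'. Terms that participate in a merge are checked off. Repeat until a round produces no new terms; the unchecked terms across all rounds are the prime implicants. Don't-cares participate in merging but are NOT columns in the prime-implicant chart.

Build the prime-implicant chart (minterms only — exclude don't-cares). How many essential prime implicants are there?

4

[col 0] 0001*, 0011*, 0101*, 0110*, 1000*, 1001*, 1010*, 1011*, 1100*, 1101*, 1110*, 1111*
[col 1] -001*, -011*, -101*, -110, 0-01*, 00-1*, 1-00*, 1-01*, 1-10*, 1-11*, 10-0*, 10-1*, 100-*, 101-*, 11-0*, 11-1*, 110-*, 111-*
[col 2] --01, -0-1, 1--0*, 1--1*, 1-0-*, 1-1-*, 10--*, 11--*
[col 3] 1---
Prime implicants: --01, -0-1, -110, 1---
PI chart (minterm → PIs covering it):
  1 | --01,-0-1
  3 | -0-1  (sole → essential)
  5 | --01  (sole → essential)
  6 | -110  (sole → essential)
  8 | 1---  (sole → essential)
  9 | --01,-0-1,1---
  10 | 1---  (sole → essential)
  11 | -0-1,1---
  12 | 1---  (sole → essential)
  13 | --01,1---
  14 | -110,1---
  15 | 1---  (sole → essential)
Essential prime implicants: --01, -0-1, -110, 1---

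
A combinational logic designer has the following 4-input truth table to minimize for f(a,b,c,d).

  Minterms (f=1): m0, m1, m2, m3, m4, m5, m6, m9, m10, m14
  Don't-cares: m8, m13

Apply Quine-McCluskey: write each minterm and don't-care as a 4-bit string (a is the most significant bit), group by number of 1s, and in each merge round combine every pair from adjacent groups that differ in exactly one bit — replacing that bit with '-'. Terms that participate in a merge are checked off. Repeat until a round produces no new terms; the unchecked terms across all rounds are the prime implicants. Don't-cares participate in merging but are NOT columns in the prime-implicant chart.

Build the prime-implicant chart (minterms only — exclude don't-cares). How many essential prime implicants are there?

2

[col 0] 0000*, 0001*, 0010*, 0011*, 0100*, 0101*, 0110*, 1000*, 1001*, 1010*, 1101*, 1110*
[col 1] -000*, -001*, -010*, -101*, -110*, 0-00*, 0-01*, 0-10*, 00-0*, 00-1*, 000-*, 001-*, 01-0*, 010-*, 1-01*, 1-10*, 10-0*, 100-*
[col 2] --01, --10, -0-0, -00-, 0--0, 0-0-, 00--
Prime implicants: --01, --10, -0-0, -00-, 0--0, 0-0-, 00--
PI chart (minterm → PIs covering it):
  0 | -0-0,-00-,0--0,0-0-,00--
  1 | --01,-00-,0-0-,00--
  2 | --10,-0-0,0--0,00--
  3 | 00--  (sole → essential)
  4 | 0--0,0-0-
  5 | --01,0-0-
  6 | --10,0--0
  9 | --01,-00-
  10 | --10,-0-0
  14 | --10  (sole → essential)
Essential prime implicants: --10, 00--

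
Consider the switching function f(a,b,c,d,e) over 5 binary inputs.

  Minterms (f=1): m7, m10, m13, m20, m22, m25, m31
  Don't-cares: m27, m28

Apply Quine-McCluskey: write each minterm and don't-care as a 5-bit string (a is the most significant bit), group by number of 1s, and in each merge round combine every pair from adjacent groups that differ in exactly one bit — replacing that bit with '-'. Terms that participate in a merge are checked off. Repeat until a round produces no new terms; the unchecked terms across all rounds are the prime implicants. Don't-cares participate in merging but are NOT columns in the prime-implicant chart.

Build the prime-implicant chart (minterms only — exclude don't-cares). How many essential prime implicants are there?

6

size-2^0 implicants → 00111  01010  01101  10100(✓)  10110(✓)  11001(✓)  11011(✓)  11100(✓)  11111(✓)
size-2^1 implicants → 1-100  101-0  11-11  110-1
Unchecked terms (primes): 00111, 01010, 01101, 1-100, 101-0, 11-11, 110-1
Minterm coverage:
  m7 ⊆ 00111 [E]
  m10 ⊆ 01010 [E]
  m13 ⊆ 01101 [E]
  m20 ⊆ 1-100,101-0
  m22 ⊆ 101-0 [E]
  m25 ⊆ 110-1 [E]
  m31 ⊆ 11-11 [E]
E = {00111, 01010, 01101, 101-0, 11-11, 110-1}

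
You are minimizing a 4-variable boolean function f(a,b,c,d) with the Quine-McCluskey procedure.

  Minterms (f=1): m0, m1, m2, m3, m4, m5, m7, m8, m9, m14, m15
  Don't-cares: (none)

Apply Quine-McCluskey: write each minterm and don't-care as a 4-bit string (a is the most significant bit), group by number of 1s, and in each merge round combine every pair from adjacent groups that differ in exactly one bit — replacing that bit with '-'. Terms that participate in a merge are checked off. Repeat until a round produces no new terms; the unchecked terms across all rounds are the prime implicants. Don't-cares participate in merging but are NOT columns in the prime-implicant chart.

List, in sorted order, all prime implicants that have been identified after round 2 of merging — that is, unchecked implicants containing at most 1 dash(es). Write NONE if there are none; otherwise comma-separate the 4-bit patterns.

Round 0: 0000✓ 0001✓ 0010✓ 0011✓ 0100✓ 0101✓ 0111✓ 1000✓ 1001✓ 1110✓ 1111✓
Round 1: -000✓ -001✓ -111 0-00✓ 0-01✓ 0-11✓ 00-0✓ 00-1✓ 000-✓ 001-✓ 01-1✓ 010-✓ 100-✓ 111-
Round 2: -00- 0--1 0-0- 00--
PIs = {-00-, -111, 0--1, 0-0-, 00--, 111-}

-111, 111-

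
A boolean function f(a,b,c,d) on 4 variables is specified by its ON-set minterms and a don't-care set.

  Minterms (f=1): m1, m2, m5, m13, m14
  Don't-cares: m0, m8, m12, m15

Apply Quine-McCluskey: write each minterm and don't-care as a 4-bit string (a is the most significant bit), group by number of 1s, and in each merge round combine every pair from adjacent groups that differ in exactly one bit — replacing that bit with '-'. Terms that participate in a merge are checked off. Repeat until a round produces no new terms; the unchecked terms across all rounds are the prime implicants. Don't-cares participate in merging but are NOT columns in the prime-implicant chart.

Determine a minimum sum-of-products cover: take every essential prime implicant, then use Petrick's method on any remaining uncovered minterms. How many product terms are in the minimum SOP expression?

3

[col 0] 0000*, 0001*, 0010*, 0101*, 1000*, 1100*, 1101*, 1110*, 1111*
[col 1] -000, -101, 0-01, 00-0, 000-, 1-00, 11-0*, 11-1*, 110-*, 111-*
[col 2] 11--
Prime implicants: -000, -101, 0-01, 00-0, 000-, 1-00, 11--
PI chart (minterm → PIs covering it):
  1 | 0-01,000-
  2 | 00-0  (sole → essential)
  5 | -101,0-01
  13 | -101,11--
  14 | 11--  (sole → essential)
Essential prime implicants: 00-0, 11--
Petrick residual → 0-01
Minimum SOP uses 3 PIs: a'c'd + a'b'd' + ab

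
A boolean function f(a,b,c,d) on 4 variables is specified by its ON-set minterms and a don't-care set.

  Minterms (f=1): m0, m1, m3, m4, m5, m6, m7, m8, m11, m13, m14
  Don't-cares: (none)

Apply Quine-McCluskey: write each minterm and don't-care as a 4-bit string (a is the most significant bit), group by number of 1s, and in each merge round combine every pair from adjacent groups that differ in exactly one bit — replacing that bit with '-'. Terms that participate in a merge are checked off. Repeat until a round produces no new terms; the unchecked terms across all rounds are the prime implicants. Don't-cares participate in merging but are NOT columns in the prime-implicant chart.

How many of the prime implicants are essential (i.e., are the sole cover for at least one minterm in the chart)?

4

[col 0] 0000*, 0001*, 0011*, 0100*, 0101*, 0110*, 0111*, 1000*, 1011*, 1101*, 1110*
[col 1] -000, -011, -101, -110, 0-00*, 0-01*, 0-11*, 00-1*, 000-*, 01-0*, 01-1*, 010-*, 011-*
[col 2] 0--1, 0-0-, 01--
Prime implicants: -000, -011, -101, -110, 0--1, 0-0-, 01--
PI chart (minterm → PIs covering it):
  0 | -000,0-0-
  1 | 0--1,0-0-
  3 | -011,0--1
  4 | 0-0-,01--
  5 | -101,0--1,0-0-,01--
  6 | -110,01--
  7 | 0--1,01--
  8 | -000  (sole → essential)
  11 | -011  (sole → essential)
  13 | -101  (sole → essential)
  14 | -110  (sole → essential)
Essential prime implicants: -000, -011, -101, -110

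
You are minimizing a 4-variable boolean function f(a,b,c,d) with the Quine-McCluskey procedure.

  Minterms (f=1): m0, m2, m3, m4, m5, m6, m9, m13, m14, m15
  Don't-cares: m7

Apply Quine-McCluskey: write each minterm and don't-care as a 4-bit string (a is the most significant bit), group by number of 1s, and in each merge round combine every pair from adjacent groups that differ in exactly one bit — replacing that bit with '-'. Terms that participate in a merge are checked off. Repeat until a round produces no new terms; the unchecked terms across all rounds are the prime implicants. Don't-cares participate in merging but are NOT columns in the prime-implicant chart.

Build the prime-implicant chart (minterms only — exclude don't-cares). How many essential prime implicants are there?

4

[col 0] 0000*, 0010*, 0011*, 0100*, 0101*, 0110*, 0111*, 1001*, 1101*, 1110*, 1111*
[col 1] -101*, -110*, -111*, 0-00*, 0-10*, 0-11*, 00-0*, 001-*, 01-0*, 01-1*, 010-*, 011-*, 1-01, 11-1*, 111-*
[col 2] -1-1, -11-, 0--0, 0-1-, 01--
Prime implicants: -1-1, -11-, 0--0, 0-1-, 01--, 1-01
PI chart (minterm → PIs covering it):
  0 | 0--0  (sole → essential)
  2 | 0--0,0-1-
  3 | 0-1-  (sole → essential)
  4 | 0--0,01--
  5 | -1-1,01--
  6 | -11-,0--0,0-1-,01--
  9 | 1-01  (sole → essential)
  13 | -1-1,1-01
  14 | -11-  (sole → essential)
  15 | -1-1,-11-
Essential prime implicants: -11-, 0--0, 0-1-, 1-01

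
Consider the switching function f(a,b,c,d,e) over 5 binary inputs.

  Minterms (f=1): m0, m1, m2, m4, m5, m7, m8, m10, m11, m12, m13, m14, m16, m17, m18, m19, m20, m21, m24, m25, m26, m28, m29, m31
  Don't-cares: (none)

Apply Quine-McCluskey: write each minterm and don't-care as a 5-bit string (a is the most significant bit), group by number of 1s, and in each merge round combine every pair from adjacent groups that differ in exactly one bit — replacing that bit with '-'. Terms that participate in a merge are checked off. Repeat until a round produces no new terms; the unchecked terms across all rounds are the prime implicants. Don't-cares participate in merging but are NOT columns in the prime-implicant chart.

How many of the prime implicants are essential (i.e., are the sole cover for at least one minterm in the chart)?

[col 0] 00000*, 00001*, 00010*, 00100*, 00101*, 00111*, 01000*, 01010*, 01011*, 01100*, 01101*, 01110*, 10000*, 10001*, 10010*, 10011*, 10100*, 10101*, 11000*, 11001*, 11010*, 11100*, 11101*, 11111*
[col 1] -0000*, -0001*, -0010*, -0100*, -0101*, -1000*, -1010*, -1100*, -1101*, 0-000*, 0-010*, 0-100*, 0-101*, 00-00*, 00-01*, 000-0*, 0000-*, 001-1, 0010-*, 01-00*, 01-10*, 010-0*, 0101-, 011-0*, 0110-*, 1-000*, 1-001*, 1-010*, 1-100*, 1-101*, 10-00*, 10-01*, 100-0*, 100-1*, 1000-*, 1001-*, 1010-*, 11-00*, 11-01*, 110-0*, 1100-*, 111-1, 1110-*
[col 2] --000*, --010*, --100*, --101*, -0-00*, -0-01*, -00-0*, -000-*, -010-*, -1-00*, -10-0*, -110-*, 0--00*, 0-0-0*, 0-10-*, 00-0-*, 01--0, 1--00*, 1--01*, 1-0-0*, 1-00-*, 1-10-*, 10-0-*, 100--, 11-0-*
[col 3] ---00, --0-0, --10-, -0-0-, 1--0-
Prime implicants: ---00, --0-0, --10-, -0-0-, 001-1, 01--0, 0101-, 1--0-, 100--, 111-1
PI chart (minterm → PIs covering it):
  0 | ---00,--0-0,-0-0-
  1 | -0-0-  (sole → essential)
  2 | --0-0  (sole → essential)
  4 | ---00,--10-,-0-0-
  5 | --10-,-0-0-,001-1
  7 | 001-1  (sole → essential)
  8 | ---00,--0-0,01--0
  10 | --0-0,01--0,0101-
  11 | 0101-  (sole → essential)
  12 | ---00,--10-,01--0
  13 | --10-  (sole → essential)
  14 | 01--0  (sole → essential)
  16 | ---00,--0-0,-0-0-,1--0-,100--
  17 | -0-0-,1--0-,100--
  18 | --0-0,100--
  19 | 100--  (sole → essential)
  20 | ---00,--10-,-0-0-,1--0-
  21 | --10-,-0-0-,1--0-
  24 | ---00,--0-0,1--0-
  25 | 1--0-  (sole → essential)
  26 | --0-0  (sole → essential)
  28 | ---00,--10-,1--0-
  29 | --10-,1--0-,111-1
  31 | 111-1  (sole → essential)
Essential prime implicants: --0-0, --10-, -0-0-, 001-1, 01--0, 0101-, 1--0-, 100--, 111-1

9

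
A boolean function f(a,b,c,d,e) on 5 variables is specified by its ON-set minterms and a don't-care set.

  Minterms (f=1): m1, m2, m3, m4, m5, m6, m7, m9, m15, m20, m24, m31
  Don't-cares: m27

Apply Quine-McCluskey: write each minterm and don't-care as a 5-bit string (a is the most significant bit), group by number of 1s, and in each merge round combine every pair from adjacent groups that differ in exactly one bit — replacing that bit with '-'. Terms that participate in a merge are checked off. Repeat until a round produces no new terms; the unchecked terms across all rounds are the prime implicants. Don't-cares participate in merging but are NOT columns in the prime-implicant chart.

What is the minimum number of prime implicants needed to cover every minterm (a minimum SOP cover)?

6

[col 0] 00001*, 00010*, 00011*, 00100*, 00101*, 00110*, 00111*, 01001*, 01111*, 10100*, 11000, 11011*, 11111*
[col 1] -0100, -1111, 0-001, 0-111, 00-01*, 00-10*, 00-11*, 000-1*, 0001-*, 001-0*, 001-1*, 0010-*, 0011-*, 11-11
[col 2] 00--1, 00-1-, 001--
Prime implicants: -0100, -1111, 0-001, 0-111, 00--1, 00-1-, 001--, 11-11, 11000
PI chart (minterm → PIs covering it):
  1 | 0-001,00--1
  2 | 00-1-  (sole → essential)
  3 | 00--1,00-1-
  4 | -0100,001--
  5 | 00--1,001--
  6 | 00-1-,001--
  7 | 0-111,00--1,00-1-,001--
  9 | 0-001  (sole → essential)
  15 | -1111,0-111
  20 | -0100  (sole → essential)
  24 | 11000  (sole → essential)
  31 | -1111,11-11
Essential prime implicants: -0100, 0-001, 00-1-, 11000
Petrick residual → -1111, 00--1
Minimum SOP uses 6 PIs: b'cd'e' + bcde + a'c'd'e + a'b'e + a'b'd + abc'd'e'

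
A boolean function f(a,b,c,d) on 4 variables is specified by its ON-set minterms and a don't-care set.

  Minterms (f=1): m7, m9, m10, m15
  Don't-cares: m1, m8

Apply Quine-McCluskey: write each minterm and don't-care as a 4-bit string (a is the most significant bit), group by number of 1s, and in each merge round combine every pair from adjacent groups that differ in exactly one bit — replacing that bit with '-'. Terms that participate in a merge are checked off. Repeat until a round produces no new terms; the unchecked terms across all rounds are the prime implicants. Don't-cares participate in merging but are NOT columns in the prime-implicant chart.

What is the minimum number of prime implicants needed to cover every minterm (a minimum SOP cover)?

Round 0: 0001✓ 0111✓ 1000✓ 1001✓ 1010✓ 1111✓
Round 1: -001 -111 10-0 100-
PIs = {-001, -111, 10-0, 100-}
Coverage chart:
  m7: -111 ←essential
  m9: -001,100-
  m10: 10-0 ←essential
  m15: -111 ←essential
Essential: -111, 10-0
Petrick residual → -001
Min cover (3 terms): b'c'd + bcd + ab'd'

3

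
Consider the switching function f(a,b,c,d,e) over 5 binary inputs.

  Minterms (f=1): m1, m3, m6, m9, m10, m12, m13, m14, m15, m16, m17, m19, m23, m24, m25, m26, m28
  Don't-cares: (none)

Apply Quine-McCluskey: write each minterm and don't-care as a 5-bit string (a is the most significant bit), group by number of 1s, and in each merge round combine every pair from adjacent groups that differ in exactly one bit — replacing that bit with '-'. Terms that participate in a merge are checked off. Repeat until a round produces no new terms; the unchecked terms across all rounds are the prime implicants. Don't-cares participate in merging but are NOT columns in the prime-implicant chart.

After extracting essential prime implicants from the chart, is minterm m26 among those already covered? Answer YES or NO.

NO

Round 0: 00001✓ 00011✓ 00110✓ 01001✓ 01010✓ 01100✓ 01101✓ 01110✓ 01111✓ 10000✓ 10001✓ 10011✓ 10111✓ 11000✓ 11001✓ 11010✓ 11100✓
Round 1: -0001✓ -0011✓ -1001✓ -1010 -1100 0-001✓ 0-110 000-1✓ 01-01 01-10 011-0✓ 011-1✓ 0110-✓ 0111-✓ 1-000✓ 1-001✓ 10-11 100-1✓ 1000-✓ 11-00 110-0 1100-✓
Round 2: --001 -00-1 011-- 1-00-
PIs = {--001, -00-1, -1010, -1100, 0-110, 01-01, 01-10, 011--, 1-00-, 10-11, 11-00, 110-0}
Coverage chart:
  m1: --001,-00-1
  m3: -00-1 ←essential
  m6: 0-110 ←essential
  m9: --001,01-01
  m10: -1010,01-10
  m12: -1100,011--
  m13: 01-01,011--
  m14: 0-110,01-10,011--
  m15: 011-- ←essential
  m16: 1-00- ←essential
  m17: --001,-00-1,1-00-
  m19: -00-1,10-11
  m23: 10-11 ←essential
  m24: 1-00-,11-00,110-0
  m25: --001,1-00-
  m26: -1010,110-0
  m28: -1100,11-00
Essential: -00-1, 0-110, 011--, 1-00-, 10-11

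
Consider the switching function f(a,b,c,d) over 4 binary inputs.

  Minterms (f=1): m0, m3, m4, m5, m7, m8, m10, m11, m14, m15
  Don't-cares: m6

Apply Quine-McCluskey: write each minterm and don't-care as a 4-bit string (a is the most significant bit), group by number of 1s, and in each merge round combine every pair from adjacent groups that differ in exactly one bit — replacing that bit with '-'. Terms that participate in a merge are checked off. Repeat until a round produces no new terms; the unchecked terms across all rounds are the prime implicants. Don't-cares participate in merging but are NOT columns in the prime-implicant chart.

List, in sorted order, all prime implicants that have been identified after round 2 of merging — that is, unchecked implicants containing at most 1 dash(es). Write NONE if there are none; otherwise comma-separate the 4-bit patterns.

-000, 0-00, 10-0

size-2^0 implicants → 0000(✓)  0011(✓)  0100(✓)  0101(✓)  0110(✓)  0111(✓)  1000(✓)  1010(✓)  1011(✓)  1110(✓)  1111(✓)
size-2^1 implicants → -000  -011(✓)  -110(✓)  -111(✓)  0-00  0-11(✓)  01-0(✓)  01-1(✓)  010-(✓)  011-(✓)  1-10(✓)  1-11(✓)  10-0  101-(✓)  111-(✓)
size-2^2 implicants → --11  -11-  01--  1-1-
Unchecked terms (primes): --11, -000, -11-, 0-00, 01--, 1-1-, 10-0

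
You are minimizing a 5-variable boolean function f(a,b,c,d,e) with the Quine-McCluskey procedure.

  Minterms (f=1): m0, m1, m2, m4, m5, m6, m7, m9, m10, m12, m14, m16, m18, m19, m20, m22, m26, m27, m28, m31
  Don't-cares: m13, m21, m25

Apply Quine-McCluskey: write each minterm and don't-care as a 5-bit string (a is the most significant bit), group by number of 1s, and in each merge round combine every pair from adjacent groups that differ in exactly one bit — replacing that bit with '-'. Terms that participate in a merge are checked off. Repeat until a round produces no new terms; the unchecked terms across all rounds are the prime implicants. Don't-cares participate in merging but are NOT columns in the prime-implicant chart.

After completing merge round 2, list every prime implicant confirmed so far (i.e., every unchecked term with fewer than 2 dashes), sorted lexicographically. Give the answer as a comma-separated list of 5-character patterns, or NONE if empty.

-1001, 11-11, 110-1

size-2^0 implicants → 00000(✓)  00001(✓)  00010(✓)  00100(✓)  00101(✓)  00110(✓)  00111(✓)  01001(✓)  01010(✓)  01100(✓)  01101(✓)  01110(✓)  10000(✓)  10010(✓)  10011(✓)  10100(✓)  10101(✓)  10110(✓)  11001(✓)  11010(✓)  11011(✓)  11100(✓)  11111(✓)
size-2^1 implicants → -0000(✓)  -0010(✓)  -0100(✓)  -0101(✓)  -0110(✓)  -1001  -1010(✓)  -1100(✓)  0-001(✓)  0-010(✓)  0-100(✓)  0-101(✓)  0-110(✓)  00-00(✓)  00-01(✓)  00-10(✓)  000-0(✓)  0000-(✓)  001-0(✓)  001-1(✓)  0010-(✓)  0011-(✓)  01-01(✓)  01-10(✓)  011-0(✓)  0110-(✓)  1-010(✓)  1-011(✓)  1-100(✓)  10-00(✓)  10-10(✓)  100-0(✓)  1001-(✓)  101-0(✓)  1010-(✓)  11-11  110-1  1101-(✓)
size-2^2 implicants → --010  --100  -0-00(✓)  -0-10(✓)  -00-0(✓)  -01-0(✓)  -010-  0--01  0--10  0-1-0  0-10-  00--0(✓)  00-0-  001--  1-01-  10--0(✓)
size-2^3 implicants → -0--0
Unchecked terms (primes): --010, --100, -0--0, -010-, -1001, 0--01, 0--10, 0-1-0, 0-10-, 00-0-, 001--, 1-01-, 11-11, 110-1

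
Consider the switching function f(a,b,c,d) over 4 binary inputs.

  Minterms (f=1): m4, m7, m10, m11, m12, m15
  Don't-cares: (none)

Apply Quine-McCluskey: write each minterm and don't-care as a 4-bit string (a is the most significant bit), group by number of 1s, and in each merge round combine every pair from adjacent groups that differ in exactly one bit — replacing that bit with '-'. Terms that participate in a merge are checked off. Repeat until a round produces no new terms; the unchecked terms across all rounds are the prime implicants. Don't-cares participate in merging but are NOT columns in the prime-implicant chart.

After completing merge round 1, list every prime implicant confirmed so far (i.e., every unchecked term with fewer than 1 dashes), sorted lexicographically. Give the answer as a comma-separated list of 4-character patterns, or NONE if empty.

size-2^0 implicants → 0100(✓)  0111(✓)  1010(✓)  1011(✓)  1100(✓)  1111(✓)
size-2^1 implicants → -100  -111  1-11  101-
Unchecked terms (primes): -100, -111, 1-11, 101-

NONE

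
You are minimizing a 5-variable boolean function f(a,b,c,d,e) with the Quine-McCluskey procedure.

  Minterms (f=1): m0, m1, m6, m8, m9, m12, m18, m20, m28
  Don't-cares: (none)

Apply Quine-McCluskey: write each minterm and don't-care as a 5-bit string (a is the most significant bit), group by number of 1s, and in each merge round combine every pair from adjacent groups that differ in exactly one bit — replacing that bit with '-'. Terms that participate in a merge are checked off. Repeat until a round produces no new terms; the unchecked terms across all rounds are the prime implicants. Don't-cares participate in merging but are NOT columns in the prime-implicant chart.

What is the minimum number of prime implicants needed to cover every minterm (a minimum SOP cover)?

Round 0: 00000✓ 00001✓ 00110 01000✓ 01001✓ 01100✓ 10010 10100✓ 11100✓
Round 1: -1100 0-000✓ 0-001✓ 0000-✓ 01-00 0100-✓ 1-100
Round 2: 0-00-
PIs = {-1100, 0-00-, 00110, 01-00, 1-100, 10010}
Coverage chart:
  m0: 0-00- ←essential
  m1: 0-00- ←essential
  m6: 00110 ←essential
  m8: 0-00-,01-00
  m9: 0-00- ←essential
  m12: -1100,01-00
  m18: 10010 ←essential
  m20: 1-100 ←essential
  m28: -1100,1-100
Essential: 0-00-, 00110, 1-100, 10010
Petrick residual → -1100
Min cover (5 terms): bcd'e' + a'c'd' + a'b'cde' + acd'e' + ab'c'de'

5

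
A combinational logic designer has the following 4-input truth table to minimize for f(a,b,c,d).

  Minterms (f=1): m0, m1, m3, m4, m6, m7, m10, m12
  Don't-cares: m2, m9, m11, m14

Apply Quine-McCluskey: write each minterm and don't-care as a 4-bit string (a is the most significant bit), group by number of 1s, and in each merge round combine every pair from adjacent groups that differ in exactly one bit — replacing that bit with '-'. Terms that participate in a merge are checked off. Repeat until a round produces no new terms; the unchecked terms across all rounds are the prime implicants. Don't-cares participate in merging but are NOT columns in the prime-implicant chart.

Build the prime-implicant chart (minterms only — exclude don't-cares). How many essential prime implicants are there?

2

Round 0: 0000✓ 0001✓ 0010✓ 0011✓ 0100✓ 0110✓ 0111✓ 1001✓ 1010✓ 1011✓ 1100✓ 1110✓
Round 1: -001✓ -010✓ -011✓ -100✓ -110✓ 0-00✓ 0-10✓ 0-11✓ 00-0✓ 00-1✓ 000-✓ 001-✓ 01-0✓ 011-✓ 1-10✓ 10-1✓ 101-✓ 11-0✓
Round 2: --10 -0-1 -01- -1-0 0--0 0-1- 00--
PIs = {--10, -0-1, -01-, -1-0, 0--0, 0-1-, 00--}
Coverage chart:
  m0: 0--0,00--
  m1: -0-1,00--
  m3: -0-1,-01-,0-1-,00--
  m4: -1-0,0--0
  m6: --10,-1-0,0--0,0-1-
  m7: 0-1- ←essential
  m10: --10,-01-
  m12: -1-0 ←essential
Essential: -1-0, 0-1-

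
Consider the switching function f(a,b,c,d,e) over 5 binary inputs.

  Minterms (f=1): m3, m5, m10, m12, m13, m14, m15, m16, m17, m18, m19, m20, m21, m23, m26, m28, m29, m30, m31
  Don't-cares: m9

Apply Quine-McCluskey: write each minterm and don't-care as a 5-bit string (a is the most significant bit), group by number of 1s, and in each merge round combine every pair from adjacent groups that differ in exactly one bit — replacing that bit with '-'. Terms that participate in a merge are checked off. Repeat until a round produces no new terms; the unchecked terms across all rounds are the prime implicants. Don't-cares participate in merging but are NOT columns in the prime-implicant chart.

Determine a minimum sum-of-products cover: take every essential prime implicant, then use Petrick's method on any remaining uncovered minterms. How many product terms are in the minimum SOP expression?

size-2^0 implicants → 00011(✓)  00101(✓)  01001(✓)  01010(✓)  01100(✓)  01101(✓)  01110(✓)  01111(✓)  10000(✓)  10001(✓)  10010(✓)  10011(✓)  10100(✓)  10101(✓)  10111(✓)  11010(✓)  11100(✓)  11101(✓)  11110(✓)  11111(✓)
size-2^1 implicants → -0011  -0101(✓)  -1010(✓)  -1100(✓)  -1101(✓)  -1110(✓)  -1111(✓)  0-101(✓)  01-01  01-10(✓)  011-0(✓)  011-1(✓)  0110-(✓)  0111-(✓)  1-010  1-100(✓)  1-101(✓)  1-111(✓)  10-00(✓)  10-01(✓)  10-11(✓)  100-0(✓)  100-1(✓)  1000-(✓)  1001-(✓)  101-1(✓)  1010-(✓)  11-10(✓)  111-0(✓)  111-1(✓)  1110-(✓)  1111-(✓)
size-2^2 implicants → --101  -1-10  -11-0(✓)  -11-1(✓)  -110-(✓)  -111-(✓)  011--(✓)  1-1-1  1-10-  10--1  10-0-  100--  111--(✓)
size-2^3 implicants → -11--
Unchecked terms (primes): --101, -0011, -1-10, -11--, 01-01, 1-010, 1-1-1, 1-10-, 10--1, 10-0-, 100--
Minterm coverage:
  m3 ⊆ -0011 [E]
  m5 ⊆ --101 [E]
  m10 ⊆ -1-10 [E]
  m12 ⊆ -11-- [E]
  m13 ⊆ --101,-11--,01-01
  m14 ⊆ -1-10,-11--
  m15 ⊆ -11-- [E]
  m16 ⊆ 10-0-,100--
  m17 ⊆ 10--1,10-0-,100--
  m18 ⊆ 1-010,100--
  m19 ⊆ -0011,10--1,100--
  m20 ⊆ 1-10-,10-0-
  m21 ⊆ --101,1-1-1,1-10-,10--1,10-0-
  m23 ⊆ 1-1-1,10--1
  m26 ⊆ -1-10,1-010
  m28 ⊆ -11--,1-10-
  m29 ⊆ --101,-11--,1-1-1,1-10-
  m30 ⊆ -1-10,-11--
  m31 ⊆ -11--,1-1-1
E = {--101, -0011, -1-10, -11--}
Petrick residual → 1-010, 1-1-1, 10-0-
Cover = cd'e + b'c'de + bde' + bc + ac'de' + ace + ab'd'  |cover|=7

7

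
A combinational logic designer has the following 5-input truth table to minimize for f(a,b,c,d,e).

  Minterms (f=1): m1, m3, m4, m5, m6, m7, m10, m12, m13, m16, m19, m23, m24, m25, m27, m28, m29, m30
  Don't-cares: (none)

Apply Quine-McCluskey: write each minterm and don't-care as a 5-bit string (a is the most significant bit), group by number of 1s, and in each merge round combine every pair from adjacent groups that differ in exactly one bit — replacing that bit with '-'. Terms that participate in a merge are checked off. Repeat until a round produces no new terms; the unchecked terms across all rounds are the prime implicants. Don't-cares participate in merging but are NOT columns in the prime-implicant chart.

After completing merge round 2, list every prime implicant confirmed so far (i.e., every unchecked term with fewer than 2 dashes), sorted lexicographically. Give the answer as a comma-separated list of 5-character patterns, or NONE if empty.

size-2^0 implicants → 00001(✓)  00011(✓)  00100(✓)  00101(✓)  00110(✓)  00111(✓)  01010  01100(✓)  01101(✓)  10000(✓)  10011(✓)  10111(✓)  11000(✓)  11001(✓)  11011(✓)  11100(✓)  11101(✓)  11110(✓)
size-2^1 implicants → -0011(✓)  -0111(✓)  -1100(✓)  -1101(✓)  0-100(✓)  0-101(✓)  00-01(✓)  00-11(✓)  000-1(✓)  001-0(✓)  001-1(✓)  0010-(✓)  0011-(✓)  0110-(✓)  1-000  1-011  10-11(✓)  11-00(✓)  11-01(✓)  110-1  1100-(✓)  111-0  1110-(✓)
size-2^2 implicants → -0-11  -110-  0-10-  00--1  001--  11-0-
Unchecked terms (primes): -0-11, -110-, 0-10-, 00--1, 001--, 01010, 1-000, 1-011, 11-0-, 110-1, 111-0

01010, 1-000, 1-011, 110-1, 111-0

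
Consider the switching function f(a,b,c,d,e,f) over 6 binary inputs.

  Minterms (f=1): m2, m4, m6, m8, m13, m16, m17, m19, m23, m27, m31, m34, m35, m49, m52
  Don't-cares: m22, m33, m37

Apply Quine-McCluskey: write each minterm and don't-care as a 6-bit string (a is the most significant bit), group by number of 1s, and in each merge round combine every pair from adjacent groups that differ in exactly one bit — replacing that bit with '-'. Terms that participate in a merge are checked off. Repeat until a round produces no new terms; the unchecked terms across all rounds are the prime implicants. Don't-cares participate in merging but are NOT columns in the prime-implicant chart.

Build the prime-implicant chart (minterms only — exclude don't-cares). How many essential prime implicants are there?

6

Round 0: 000010✓ 000100✓ 000110✓ 001000 001101 010000✓ 010001✓ 010011✓ 010110✓ 010111✓ 011011✓ 011111✓ 100001✓ 100010✓ 100011✓ 100101✓ 110001✓ 110100
Round 1: -00010 -10001 0-0110 000-10 0001-0 01-011✓ 01-111✓ 010-11✓ 0100-1 01000- 01011- 011-11✓ 1-0001 100-01 1000-1 10001-
Round 2: 01--11
PIs = {-00010, -10001, 0-0110, 000-10, 0001-0, 001000, 001101, 01--11, 0100-1, 01000-, 01011-, 1-0001, 100-01, 1000-1, 10001-, 110100}
Coverage chart:
  m2: -00010,000-10
  m4: 0001-0 ←essential
  m6: 0-0110,000-10,0001-0
  m8: 001000 ←essential
  m13: 001101 ←essential
  m16: 01000- ←essential
  m17: -10001,0100-1,01000-
  m19: 01--11,0100-1
  m23: 01--11,01011-
  m27: 01--11 ←essential
  m31: 01--11 ←essential
  m34: -00010,10001-
  m35: 1000-1,10001-
  m49: -10001,1-0001
  m52: 110100 ←essential
Essential: 0001-0, 001000, 001101, 01--11, 01000-, 110100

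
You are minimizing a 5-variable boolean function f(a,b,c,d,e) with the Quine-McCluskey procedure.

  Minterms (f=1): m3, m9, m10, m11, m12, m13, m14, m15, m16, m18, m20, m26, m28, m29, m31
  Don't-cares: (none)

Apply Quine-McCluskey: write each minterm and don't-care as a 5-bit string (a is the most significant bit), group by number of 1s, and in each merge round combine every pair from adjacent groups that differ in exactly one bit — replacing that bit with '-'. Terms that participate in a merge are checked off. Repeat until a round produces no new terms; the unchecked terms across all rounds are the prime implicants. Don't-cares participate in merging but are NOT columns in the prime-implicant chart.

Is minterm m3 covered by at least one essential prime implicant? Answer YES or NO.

Round 0: 00011✓ 01001✓ 01010✓ 01011✓ 01100✓ 01101✓ 01110✓ 01111✓ 10000✓ 10010✓ 10100✓ 11010✓ 11100✓ 11101✓ 11111✓
Round 1: -1010 -1100✓ -1101✓ -1111✓ 0-011 01-01✓ 01-10✓ 01-11✓ 010-1✓ 0101-✓ 011-0✓ 011-1✓ 0110-✓ 0111-✓ 1-010 1-100 10-00 100-0 111-1✓ 1110-✓
Round 2: -11-1 -110- 01--1 01-1- 011--
PIs = {-1010, -11-1, -110-, 0-011, 01--1, 01-1-, 011--, 1-010, 1-100, 10-00, 100-0}
Coverage chart:
  m3: 0-011 ←essential
  m9: 01--1 ←essential
  m10: -1010,01-1-
  m11: 0-011,01--1,01-1-
  m12: -110-,011--
  m13: -11-1,-110-,01--1,011--
  m14: 01-1-,011--
  m15: -11-1,01--1,01-1-,011--
  m16: 10-00,100-0
  m18: 1-010,100-0
  m20: 1-100,10-00
  m26: -1010,1-010
  m28: -110-,1-100
  m29: -11-1,-110-
  m31: -11-1 ←essential
Essential: -11-1, 0-011, 01--1

YES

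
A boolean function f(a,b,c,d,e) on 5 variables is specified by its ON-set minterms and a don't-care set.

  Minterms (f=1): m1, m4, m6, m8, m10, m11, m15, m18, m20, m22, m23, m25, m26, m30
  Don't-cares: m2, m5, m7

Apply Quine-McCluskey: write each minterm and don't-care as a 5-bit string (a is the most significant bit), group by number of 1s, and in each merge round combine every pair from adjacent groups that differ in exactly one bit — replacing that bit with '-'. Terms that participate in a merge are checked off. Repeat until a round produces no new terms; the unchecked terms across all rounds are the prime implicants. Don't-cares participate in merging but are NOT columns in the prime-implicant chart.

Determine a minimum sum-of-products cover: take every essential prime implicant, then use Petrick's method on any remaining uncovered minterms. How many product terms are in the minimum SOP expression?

7

[col 0] 00001*, 00010*, 00100*, 00101*, 00110*, 00111*, 01000*, 01010*, 01011*, 01111*, 10010*, 10100*, 10110*, 10111*, 11001, 11010*, 11110*
[col 1] -0010*, -0100*, -0110*, -0111*, -1010*, 0-010*, 0-111, 00-01, 00-10*, 001-0*, 001-1*, 0010-*, 0011-*, 01-11, 010-0, 0101-, 1-010*, 1-110*, 10-10*, 101-0*, 1011-*, 11-10*
[col 2] --010, -0-10, -01-0, -011-, 001--, 1--10
Prime implicants: --010, -0-10, -01-0, -011-, 0-111, 00-01, 001--, 01-11, 010-0, 0101-, 1--10, 11001
PI chart (minterm → PIs covering it):
  1 | 00-01  (sole → essential)
  4 | -01-0,001--
  6 | -0-10,-01-0,-011-,001--
  8 | 010-0  (sole → essential)
  10 | --010,010-0,0101-
  11 | 01-11,0101-
  15 | 0-111,01-11
  18 | --010,-0-10,1--10
  20 | -01-0  (sole → essential)
  22 | -0-10,-01-0,-011-,1--10
  23 | -011-  (sole → essential)
  25 | 11001  (sole → essential)
  26 | --010,1--10
  30 | 1--10  (sole → essential)
Essential prime implicants: -01-0, -011-, 00-01, 010-0, 1--10, 11001
Petrick residual → 01-11
Minimum SOP uses 7 PIs: b'ce' + b'cd + a'b'd'e + a'bde + a'bc'e' + ade' + abc'd'e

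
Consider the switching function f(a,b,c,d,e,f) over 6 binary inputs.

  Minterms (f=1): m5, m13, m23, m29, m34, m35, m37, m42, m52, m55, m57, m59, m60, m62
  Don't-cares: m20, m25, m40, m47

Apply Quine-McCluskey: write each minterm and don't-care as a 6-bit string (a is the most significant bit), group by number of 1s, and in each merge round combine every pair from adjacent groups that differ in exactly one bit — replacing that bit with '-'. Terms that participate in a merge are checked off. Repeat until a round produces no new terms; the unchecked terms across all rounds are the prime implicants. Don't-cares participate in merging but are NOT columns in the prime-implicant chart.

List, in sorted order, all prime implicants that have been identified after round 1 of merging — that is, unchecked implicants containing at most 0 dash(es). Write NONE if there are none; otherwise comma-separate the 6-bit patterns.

[col 0] 000101*, 001101*, 010100*, 010111*, 011001*, 011101*, 100010*, 100011*, 100101*, 101000*, 101010*, 101111, 110100*, 110111*, 111001*, 111011*, 111100*, 111110*
[col 1] -00101, -10100, -10111, -11001, 0-1101, 00-101, 011-01, 10-010, 10001-, 1010-0, 11-100, 1110-1, 1111-0
Prime implicants: -00101, -10100, -10111, -11001, 0-1101, 00-101, 011-01, 10-010, 10001-, 1010-0, 101111, 11-100, 1110-1, 1111-0

101111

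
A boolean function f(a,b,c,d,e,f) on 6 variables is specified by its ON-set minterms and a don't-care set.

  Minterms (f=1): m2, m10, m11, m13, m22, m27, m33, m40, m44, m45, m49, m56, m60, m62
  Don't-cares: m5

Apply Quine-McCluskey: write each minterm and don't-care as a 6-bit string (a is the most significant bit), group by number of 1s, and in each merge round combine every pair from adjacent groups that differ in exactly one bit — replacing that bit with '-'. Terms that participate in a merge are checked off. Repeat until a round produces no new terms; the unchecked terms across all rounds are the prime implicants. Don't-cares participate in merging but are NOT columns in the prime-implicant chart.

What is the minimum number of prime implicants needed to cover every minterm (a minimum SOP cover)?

[col 0] 000010*, 000101*, 001010*, 001011*, 001101*, 010110, 011011*, 100001*, 101000*, 101100*, 101101*, 110001*, 111000*, 111100*, 111110*
[col 1] -01101, 0-1011, 00-010, 00-101, 00101-, 1-0001, 1-1000*, 1-1100*, 101-00*, 10110-, 111-00*, 1111-0
[col 2] 1-1-00
Prime implicants: -01101, 0-1011, 00-010, 00-101, 00101-, 010110, 1-0001, 1-1-00, 10110-, 1111-0
PI chart (minterm → PIs covering it):
  2 | 00-010  (sole → essential)
  10 | 00-010,00101-
  11 | 0-1011,00101-
  13 | -01101,00-101
  22 | 010110  (sole → essential)
  27 | 0-1011  (sole → essential)
  33 | 1-0001  (sole → essential)
  40 | 1-1-00  (sole → essential)
  44 | 1-1-00,10110-
  45 | -01101,10110-
  49 | 1-0001  (sole → essential)
  56 | 1-1-00  (sole → essential)
  60 | 1-1-00,1111-0
  62 | 1111-0  (sole → essential)
Essential prime implicants: 0-1011, 00-010, 010110, 1-0001, 1-1-00, 1111-0
Petrick residual → -01101
Minimum SOP uses 7 PIs: b'cde'f + a'cd'ef + a'b'd'ef' + a'bc'def' + ac'd'e'f + ace'f' + abcdf'

7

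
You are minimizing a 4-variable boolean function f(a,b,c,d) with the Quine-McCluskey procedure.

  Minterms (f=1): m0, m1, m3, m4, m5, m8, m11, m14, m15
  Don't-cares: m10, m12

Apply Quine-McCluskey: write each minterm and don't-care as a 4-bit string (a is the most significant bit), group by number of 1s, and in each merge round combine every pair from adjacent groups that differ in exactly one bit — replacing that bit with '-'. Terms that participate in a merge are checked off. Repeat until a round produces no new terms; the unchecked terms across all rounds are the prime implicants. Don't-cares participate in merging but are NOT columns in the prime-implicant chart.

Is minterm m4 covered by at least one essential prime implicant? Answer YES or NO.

YES

Round 0: 0000✓ 0001✓ 0011✓ 0100✓ 0101✓ 1000✓ 1010✓ 1011✓ 1100✓ 1110✓ 1111✓
Round 1: -000✓ -011 -100✓ 0-00✓ 0-01✓ 00-1 000-✓ 010-✓ 1-00✓ 1-10✓ 1-11✓ 10-0✓ 101-✓ 11-0✓ 111-✓
Round 2: --00 0-0- 1--0 1-1-
PIs = {--00, -011, 0-0-, 00-1, 1--0, 1-1-}
Coverage chart:
  m0: --00,0-0-
  m1: 0-0-,00-1
  m3: -011,00-1
  m4: --00,0-0-
  m5: 0-0- ←essential
  m8: --00,1--0
  m11: -011,1-1-
  m14: 1--0,1-1-
  m15: 1-1- ←essential
Essential: 0-0-, 1-1-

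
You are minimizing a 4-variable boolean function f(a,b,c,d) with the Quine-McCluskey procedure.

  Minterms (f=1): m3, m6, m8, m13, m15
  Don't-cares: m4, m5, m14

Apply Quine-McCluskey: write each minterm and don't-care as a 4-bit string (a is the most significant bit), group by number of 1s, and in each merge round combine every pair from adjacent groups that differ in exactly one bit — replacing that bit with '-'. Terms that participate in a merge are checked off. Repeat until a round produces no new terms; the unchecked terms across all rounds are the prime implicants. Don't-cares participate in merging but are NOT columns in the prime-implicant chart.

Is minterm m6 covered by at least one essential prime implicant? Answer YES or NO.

size-2^0 implicants → 0011  0100(✓)  0101(✓)  0110(✓)  1000  1101(✓)  1110(✓)  1111(✓)
size-2^1 implicants → -101  -110  01-0  010-  11-1  111-
Unchecked terms (primes): -101, -110, 0011, 01-0, 010-, 1000, 11-1, 111-
Minterm coverage:
  m3 ⊆ 0011 [E]
  m6 ⊆ -110,01-0
  m8 ⊆ 1000 [E]
  m13 ⊆ -101,11-1
  m15 ⊆ 11-1,111-
E = {0011, 1000}

NO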